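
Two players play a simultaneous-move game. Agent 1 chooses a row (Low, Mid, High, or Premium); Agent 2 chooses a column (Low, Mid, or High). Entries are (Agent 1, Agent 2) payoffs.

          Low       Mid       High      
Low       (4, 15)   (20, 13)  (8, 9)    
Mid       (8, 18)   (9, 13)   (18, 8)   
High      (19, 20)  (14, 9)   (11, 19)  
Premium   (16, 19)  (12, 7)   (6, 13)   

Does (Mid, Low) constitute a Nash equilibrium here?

No

Holding Agent 2 at Low: Agent 1 gets 8 from Mid but could get 19 by switching to High. Agent 1 has a profitable deviation.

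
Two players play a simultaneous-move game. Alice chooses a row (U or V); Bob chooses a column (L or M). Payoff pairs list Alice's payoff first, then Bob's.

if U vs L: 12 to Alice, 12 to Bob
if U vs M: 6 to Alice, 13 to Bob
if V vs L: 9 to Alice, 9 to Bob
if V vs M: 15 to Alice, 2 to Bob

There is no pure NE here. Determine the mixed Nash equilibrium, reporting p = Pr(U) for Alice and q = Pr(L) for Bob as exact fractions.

Each player's mixing probability is pinned down by making the *other* player indifferent.
Bob indifferent between L and M: p·12 + (1−p)·9 = p·13 + (1−p)·2 ⟹ 9 + 3p = 2 + 11p ⟹ p = 7/8.
Alice indifferent between U and V: q·12 + (1−q)·6 = q·9 + (1−q)·15 ⟹ 6 + 6q = 15 + (-6)q ⟹ q = 3/4.

p = 7/8, q = 3/4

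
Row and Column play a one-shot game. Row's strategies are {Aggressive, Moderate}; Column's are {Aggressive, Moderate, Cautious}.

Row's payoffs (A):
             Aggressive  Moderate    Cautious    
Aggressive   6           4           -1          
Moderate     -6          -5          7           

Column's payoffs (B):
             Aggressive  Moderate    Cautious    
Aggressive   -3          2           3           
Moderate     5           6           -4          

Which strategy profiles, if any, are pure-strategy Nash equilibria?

None

Find each player's best response to every opponent strategy; NE are the intersections.
Row's best responses — vs Aggressive: Aggressive (payoff 6); vs Moderate: Aggressive (payoff 4); vs Cautious: Moderate (payoff 7).
Column's best responses — vs Aggressive: Cautious (payoff 3); vs Moderate: Moderate (payoff 6).
No cell has both players best-responding. For instance, Row's best reply to Moderate is Aggressive, but against Aggressive Column prefers Cautious over Moderate.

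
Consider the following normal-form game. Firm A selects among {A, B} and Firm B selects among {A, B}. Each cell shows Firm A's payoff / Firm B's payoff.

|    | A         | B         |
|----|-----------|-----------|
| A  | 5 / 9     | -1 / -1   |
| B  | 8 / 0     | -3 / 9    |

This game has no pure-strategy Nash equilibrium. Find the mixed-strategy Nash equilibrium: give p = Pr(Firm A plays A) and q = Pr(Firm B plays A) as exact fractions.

In a mixed NE each player is indifferent between their pure strategies, so the opponent's mix sets the indifference.
Firm B indifferent between A and B: p·9 + (1−p)·0 = p·(-1) + (1−p)·9 ⟹ 0 + 9p = 9 + (-10)p ⟹ p = 9/19.
Firm A indifferent between A and B: q·5 + (1−q)·(-1) = q·8 + (1−q)·(-3) ⟹ (-1) + 6q = (-3) + 11q ⟹ q = 2/5.

p = 9/19, q = 2/5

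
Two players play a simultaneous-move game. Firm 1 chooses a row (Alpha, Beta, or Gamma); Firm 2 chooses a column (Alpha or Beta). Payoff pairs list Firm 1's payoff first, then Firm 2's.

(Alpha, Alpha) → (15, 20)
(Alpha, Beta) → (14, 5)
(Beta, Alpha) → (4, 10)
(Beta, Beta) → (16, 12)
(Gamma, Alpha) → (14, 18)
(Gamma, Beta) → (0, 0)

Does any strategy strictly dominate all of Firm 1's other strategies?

A strategy is strictly dominant if it gives Firm 1 a strictly higher payoff than every other strategy, against every choice by the opponent.
Alpha is not dominant: against Beta, Beta gives 16 > 14.
Beta is not dominant: against Alpha, Alpha gives 15 > 4.
Gamma is not dominant: against Alpha, Alpha gives 15 > 14.
No single strategy is best against every opponent action.

No strictly dominant strategy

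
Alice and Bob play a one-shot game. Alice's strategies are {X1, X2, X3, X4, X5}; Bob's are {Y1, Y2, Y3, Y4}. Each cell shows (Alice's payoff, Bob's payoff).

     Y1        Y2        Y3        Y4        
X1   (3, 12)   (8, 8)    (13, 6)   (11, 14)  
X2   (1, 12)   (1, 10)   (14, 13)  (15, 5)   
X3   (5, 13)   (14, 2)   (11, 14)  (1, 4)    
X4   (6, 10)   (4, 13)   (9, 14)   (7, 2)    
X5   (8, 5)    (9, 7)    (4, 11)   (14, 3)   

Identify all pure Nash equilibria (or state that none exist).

(X2, Y3)

A profile is a Nash equilibrium when each player is best-responding to the other.
Alice's best responses — vs Y1: X5 (payoff 8); vs Y2: X3 (payoff 14); vs Y3: X2 (payoff 14); vs Y4: X2 (payoff 15).
Bob's best responses — vs X1: Y4 (payoff 14); vs X2: Y3 (payoff 13); vs X3: Y3 (payoff 14); vs X4: Y3 (payoff 14); vs X5: Y3 (payoff 11).
The only mutual best response is (X2, Y3); neither player gains by switching there.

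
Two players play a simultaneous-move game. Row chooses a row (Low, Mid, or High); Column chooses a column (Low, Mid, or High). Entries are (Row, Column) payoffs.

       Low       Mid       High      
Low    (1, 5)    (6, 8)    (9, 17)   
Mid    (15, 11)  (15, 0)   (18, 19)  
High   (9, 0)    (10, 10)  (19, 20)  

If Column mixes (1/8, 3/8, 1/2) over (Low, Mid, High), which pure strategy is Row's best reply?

Row's best reply maximizes expected payoff against the mix.
Low: (1/8)·1 + (3/8)·6 + (1/2)·9 = 55/8
Mid: (1/8)·15 + (3/8)·15 + (1/2)·18 = 33/2
High: (1/8)·9 + (3/8)·10 + (1/2)·19 = 115/8
Highest expected payoff is 33/2, from Mid.

Mid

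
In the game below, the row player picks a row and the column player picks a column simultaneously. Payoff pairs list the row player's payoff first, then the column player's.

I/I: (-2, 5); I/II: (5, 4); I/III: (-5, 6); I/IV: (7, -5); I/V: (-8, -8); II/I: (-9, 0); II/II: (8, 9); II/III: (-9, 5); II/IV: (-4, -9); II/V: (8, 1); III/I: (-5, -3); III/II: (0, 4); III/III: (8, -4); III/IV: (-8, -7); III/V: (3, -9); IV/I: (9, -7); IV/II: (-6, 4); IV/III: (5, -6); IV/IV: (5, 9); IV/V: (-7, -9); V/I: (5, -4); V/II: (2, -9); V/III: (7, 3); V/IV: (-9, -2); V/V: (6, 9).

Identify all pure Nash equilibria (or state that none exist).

A profile is a Nash equilibrium when each player is best-responding to the other.
The row player's best responses — vs I: IV (payoff 9); vs II: II (payoff 8); vs III: III (payoff 8); vs IV: I (payoff 7); vs V: II (payoff 8).
The column player's best responses — vs I: III (payoff 6); vs II: II (payoff 9); vs III: II (payoff 4); vs IV: IV (payoff 9); vs V: V (payoff 9).
The only mutual best response is (II, II); neither player gains by switching there.

(II, II)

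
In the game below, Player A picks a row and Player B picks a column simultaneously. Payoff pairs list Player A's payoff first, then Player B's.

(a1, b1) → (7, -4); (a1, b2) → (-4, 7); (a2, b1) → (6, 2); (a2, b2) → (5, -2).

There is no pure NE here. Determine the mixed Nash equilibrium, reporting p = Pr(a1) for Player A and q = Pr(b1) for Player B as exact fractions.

Each player's mixing probability is pinned down by making the *other* player indifferent.
Player B indifferent between b1 and b2: p·(-4) + (1−p)·2 = p·7 + (1−p)·(-2) ⟹ 2 + (-6)p = (-2) + 9p ⟹ p = 4/15.
Player A indifferent between a1 and a2: q·7 + (1−q)·(-4) = q·6 + (1−q)·5 ⟹ (-4) + 11q = 5 + 1q ⟹ q = 9/10.

p = 4/15, q = 9/10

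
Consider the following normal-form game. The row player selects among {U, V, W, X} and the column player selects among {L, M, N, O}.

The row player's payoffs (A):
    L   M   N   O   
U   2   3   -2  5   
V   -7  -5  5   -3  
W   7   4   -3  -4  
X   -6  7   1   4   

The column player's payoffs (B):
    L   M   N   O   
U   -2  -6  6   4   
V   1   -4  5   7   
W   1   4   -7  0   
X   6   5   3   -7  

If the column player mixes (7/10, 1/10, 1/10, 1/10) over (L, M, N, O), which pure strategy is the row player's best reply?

The row player's best reply maximizes expected payoff against the mix.
U: (7/10)·2 + (1/10)·3 + (1/10)·(-2) + (1/10)·5 = 2
V: (7/10)·(-7) + (1/10)·(-5) + (1/10)·5 + (1/10)·(-3) = -26/5
W: (7/10)·7 + (1/10)·4 + (1/10)·(-3) + (1/10)·(-4) = 23/5
X: (7/10)·(-6) + (1/10)·7 + (1/10)·1 + (1/10)·4 = -3
Highest expected payoff is 23/5, from W.

W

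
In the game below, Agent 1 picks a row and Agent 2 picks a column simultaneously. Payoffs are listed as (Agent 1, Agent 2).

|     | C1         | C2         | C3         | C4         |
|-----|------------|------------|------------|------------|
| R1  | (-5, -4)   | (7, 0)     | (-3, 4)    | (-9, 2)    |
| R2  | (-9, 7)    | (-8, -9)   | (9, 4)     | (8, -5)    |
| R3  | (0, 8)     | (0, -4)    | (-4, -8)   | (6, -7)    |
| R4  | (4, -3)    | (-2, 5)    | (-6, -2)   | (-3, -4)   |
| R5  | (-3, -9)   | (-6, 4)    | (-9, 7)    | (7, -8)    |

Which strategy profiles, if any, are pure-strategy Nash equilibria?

A profile is a Nash equilibrium when each player is best-responding to the other.
Agent 1's best responses — vs C1: R4 (payoff 4); vs C2: R1 (payoff 7); vs C3: R2 (payoff 9); vs C4: R2 (payoff 8).
Agent 2's best responses — vs R1: C3 (payoff 4); vs R2: C1 (payoff 7); vs R3: C1 (payoff 8); vs R4: C2 (payoff 5); vs R5: C3 (payoff 7).
No cell has both players best-responding. For instance, Agent 1's best reply to C1 is R4, but against R4 Agent 2 prefers C2 over C1.

No pure-strategy Nash equilibrium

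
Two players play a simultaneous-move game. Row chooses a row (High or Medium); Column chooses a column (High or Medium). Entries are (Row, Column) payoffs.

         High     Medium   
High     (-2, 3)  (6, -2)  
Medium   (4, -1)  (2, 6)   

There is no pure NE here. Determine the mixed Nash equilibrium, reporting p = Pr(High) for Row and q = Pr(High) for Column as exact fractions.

Each player's mixing probability is pinned down by making the *other* player indifferent.
Column indifferent between High and Medium: p·3 + (1−p)·(-1) = p·(-2) + (1−p)·6 ⟹ (-1) + 4p = 6 + (-8)p ⟹ p = 7/12.
Row indifferent between High and Medium: q·(-2) + (1−q)·6 = q·4 + (1−q)·2 ⟹ 6 + (-8)q = 2 + 2q ⟹ q = 2/5.

p = 7/12, q = 2/5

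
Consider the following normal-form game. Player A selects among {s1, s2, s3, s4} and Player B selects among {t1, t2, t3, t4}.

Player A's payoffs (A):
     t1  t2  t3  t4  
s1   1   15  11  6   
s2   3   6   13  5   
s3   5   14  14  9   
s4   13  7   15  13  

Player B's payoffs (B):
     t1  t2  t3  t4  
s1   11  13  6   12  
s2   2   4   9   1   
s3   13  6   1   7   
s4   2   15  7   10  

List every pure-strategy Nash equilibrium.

(s1, t2)

Find each player's best response to every opponent strategy; NE are the intersections.
Player A's best responses — vs t1: s4 (payoff 13); vs t2: s1 (payoff 15); vs t3: s4 (payoff 15); vs t4: s4 (payoff 13).
Player B's best responses — vs s1: t2 (payoff 13); vs s2: t3 (payoff 9); vs s3: t1 (payoff 13); vs s4: t2 (payoff 15).
The only mutual best response is (s1, t2); neither player gains by switching there.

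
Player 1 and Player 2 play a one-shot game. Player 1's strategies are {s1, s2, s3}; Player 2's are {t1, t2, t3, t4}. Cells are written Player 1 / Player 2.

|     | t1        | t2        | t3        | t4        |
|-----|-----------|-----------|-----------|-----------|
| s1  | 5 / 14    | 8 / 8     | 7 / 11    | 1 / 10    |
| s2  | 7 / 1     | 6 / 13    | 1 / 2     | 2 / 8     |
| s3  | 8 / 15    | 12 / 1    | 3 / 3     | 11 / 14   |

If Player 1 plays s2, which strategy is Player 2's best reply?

With Player 1 fixed at s2, Player 2's payoffs are: t1 → 1, t2 → 13, t3 → 2, t4 → 8.
The maximum is 13, achieved by t2.

t2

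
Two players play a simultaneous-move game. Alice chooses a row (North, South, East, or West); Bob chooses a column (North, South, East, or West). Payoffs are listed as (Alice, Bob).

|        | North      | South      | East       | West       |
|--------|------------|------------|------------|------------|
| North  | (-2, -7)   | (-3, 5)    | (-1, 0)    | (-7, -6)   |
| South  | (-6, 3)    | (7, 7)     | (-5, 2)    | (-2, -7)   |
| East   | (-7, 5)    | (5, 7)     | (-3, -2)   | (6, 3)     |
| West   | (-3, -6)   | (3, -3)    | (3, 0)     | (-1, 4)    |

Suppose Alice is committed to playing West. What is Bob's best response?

With Alice fixed at West, Bob's payoffs are: North → -6, South → -3, East → 0, West → 4.
The maximum is 4, achieved by West.

West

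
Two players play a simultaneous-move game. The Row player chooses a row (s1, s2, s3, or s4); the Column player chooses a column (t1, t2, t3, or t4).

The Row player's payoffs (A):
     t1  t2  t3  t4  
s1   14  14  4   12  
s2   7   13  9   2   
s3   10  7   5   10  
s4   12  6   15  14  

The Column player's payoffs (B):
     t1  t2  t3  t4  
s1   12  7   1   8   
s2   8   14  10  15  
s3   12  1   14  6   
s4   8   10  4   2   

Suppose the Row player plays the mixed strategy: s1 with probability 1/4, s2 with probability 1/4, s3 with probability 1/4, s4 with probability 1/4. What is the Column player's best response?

t1

The Column player's best reply maximizes expected payoff against the mix.
t1: (1/4)·12 + (1/4)·8 + (1/4)·12 + (1/4)·8 = 10
t2: (1/4)·7 + (1/4)·14 + (1/4)·1 + (1/4)·10 = 8
t3: (1/4)·1 + (1/4)·10 + (1/4)·14 + (1/4)·4 = 29/4
t4: (1/4)·8 + (1/4)·15 + (1/4)·6 + (1/4)·2 = 31/4
Highest expected payoff is 10, from t1.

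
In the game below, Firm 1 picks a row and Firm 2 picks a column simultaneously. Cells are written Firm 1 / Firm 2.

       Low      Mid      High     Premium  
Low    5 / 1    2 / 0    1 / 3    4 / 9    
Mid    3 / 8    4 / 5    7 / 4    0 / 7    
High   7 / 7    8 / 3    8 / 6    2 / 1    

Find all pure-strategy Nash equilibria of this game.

A profile is a Nash equilibrium when each player is best-responding to the other.
Firm 1's best responses — vs Low: High (payoff 7); vs Mid: High (payoff 8); vs High: High (payoff 8); vs Premium: Low (payoff 4).
Firm 2's best responses — vs Low: Premium (payoff 9); vs Mid: Low (payoff 8); vs High: Low (payoff 7).
Mutual best responses occur at (Low, Premium) and (High, Low); at each, neither player gains by switching.

(Low, Premium) and (High, Low)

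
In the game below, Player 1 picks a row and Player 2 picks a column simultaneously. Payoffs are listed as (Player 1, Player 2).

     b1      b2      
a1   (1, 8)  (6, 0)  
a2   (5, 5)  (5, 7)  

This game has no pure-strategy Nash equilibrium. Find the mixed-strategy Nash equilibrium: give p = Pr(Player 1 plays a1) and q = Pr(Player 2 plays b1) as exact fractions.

p = 1/5, q = 1/5

In a mixed NE each player is indifferent between their pure strategies, so the opponent's mix sets the indifference.
Player 2 indifferent between b1 and b2: p·8 + (1−p)·5 = p·0 + (1−p)·7 ⟹ 5 + 3p = 7 + (-7)p ⟹ p = 1/5.
Player 1 indifferent between a1 and a2: q·1 + (1−q)·6 = q·5 + (1−q)·5 ⟹ 6 + (-5)q = 5 + 0q ⟹ q = 1/5.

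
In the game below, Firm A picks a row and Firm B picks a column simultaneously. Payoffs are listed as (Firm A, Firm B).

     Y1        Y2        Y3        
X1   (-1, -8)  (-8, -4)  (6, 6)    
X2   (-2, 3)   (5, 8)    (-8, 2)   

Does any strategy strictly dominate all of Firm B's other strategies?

Check whether one of Firm B's strategies beats all alternatives regardless of what the opponent does.
Y1 is not dominant: against X1, Y2 gives -4 > -8.
Y2 is not dominant: against X1, Y3 gives 6 > -4.
Y3 is not dominant: against X2, Y1 gives 3 > 2.
No single strategy is best against every opponent action.

No strictly dominant strategy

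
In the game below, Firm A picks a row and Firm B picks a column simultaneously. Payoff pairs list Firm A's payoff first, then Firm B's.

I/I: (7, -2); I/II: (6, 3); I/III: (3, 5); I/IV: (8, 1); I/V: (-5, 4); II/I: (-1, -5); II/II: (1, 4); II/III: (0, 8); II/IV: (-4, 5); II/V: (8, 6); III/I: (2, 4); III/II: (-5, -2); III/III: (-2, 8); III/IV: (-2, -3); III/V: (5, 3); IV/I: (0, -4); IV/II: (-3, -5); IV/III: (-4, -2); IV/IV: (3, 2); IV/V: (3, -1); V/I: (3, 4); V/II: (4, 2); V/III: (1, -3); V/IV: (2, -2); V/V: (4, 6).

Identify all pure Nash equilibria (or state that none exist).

Find each player's best response to every opponent strategy; NE are the intersections.
Firm A's best responses — vs I: I (payoff 7); vs II: I (payoff 6); vs III: I (payoff 3); vs IV: I (payoff 8); vs V: II (payoff 8).
Firm B's best responses — vs I: III (payoff 5); vs II: III (payoff 8); vs III: III (payoff 8); vs IV: IV (payoff 2); vs V: V (payoff 6).
The only mutual best response is (I, III); neither player gains by switching there.

(I, III)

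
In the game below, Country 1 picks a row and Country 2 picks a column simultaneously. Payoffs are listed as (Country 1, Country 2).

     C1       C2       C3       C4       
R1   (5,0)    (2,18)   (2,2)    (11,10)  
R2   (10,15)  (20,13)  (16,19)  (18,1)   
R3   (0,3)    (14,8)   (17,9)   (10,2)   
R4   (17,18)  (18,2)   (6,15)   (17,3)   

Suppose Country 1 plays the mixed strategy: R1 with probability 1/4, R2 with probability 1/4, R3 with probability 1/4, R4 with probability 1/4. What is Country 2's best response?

C3

Compute Country 2's expected payoff from each pure strategy against the given mix.
C1: (1/4)·0 + (1/4)·15 + (1/4)·3 + (1/4)·18 = 9
C2: (1/4)·18 + (1/4)·13 + (1/4)·8 + (1/4)·2 = 41/4
C3: (1/4)·2 + (1/4)·19 + (1/4)·9 + (1/4)·15 = 45/4
C4: (1/4)·10 + (1/4)·1 + (1/4)·2 + (1/4)·3 = 4
Highest expected payoff is 45/4, from C3.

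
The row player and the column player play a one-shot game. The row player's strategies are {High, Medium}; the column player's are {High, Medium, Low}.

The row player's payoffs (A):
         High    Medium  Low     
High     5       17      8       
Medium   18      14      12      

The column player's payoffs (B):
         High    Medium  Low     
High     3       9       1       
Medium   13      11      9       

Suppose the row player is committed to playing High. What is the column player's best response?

With the row player fixed at High, the column player's payoffs are: High → 3, Medium → 9, Low → 1.
The maximum is 9, achieved by Medium.

Medium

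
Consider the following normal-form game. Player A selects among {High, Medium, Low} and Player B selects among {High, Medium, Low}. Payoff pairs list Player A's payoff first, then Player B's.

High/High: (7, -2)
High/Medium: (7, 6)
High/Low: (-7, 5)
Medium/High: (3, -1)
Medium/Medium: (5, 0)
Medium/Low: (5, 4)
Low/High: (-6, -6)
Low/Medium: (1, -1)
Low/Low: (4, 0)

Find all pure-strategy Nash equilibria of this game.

A profile is a Nash equilibrium when each player is best-responding to the other.
Player A's best responses — vs High: High (payoff 7); vs Medium: High (payoff 7); vs Low: Medium (payoff 5).
Player B's best responses — vs High: Medium (payoff 6); vs Medium: Low (payoff 4); vs Low: Low (payoff 0).
Mutual best responses occur at (High, Medium) and (Medium, Low); at each, neither player gains by switching.

(High, Medium) and (Medium, Low)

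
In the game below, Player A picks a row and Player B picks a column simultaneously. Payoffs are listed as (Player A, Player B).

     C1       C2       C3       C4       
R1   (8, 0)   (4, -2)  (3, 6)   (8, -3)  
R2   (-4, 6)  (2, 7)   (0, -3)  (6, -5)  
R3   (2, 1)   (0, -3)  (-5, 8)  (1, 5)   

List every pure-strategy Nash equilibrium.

(R1, C3)

A profile is a Nash equilibrium when each player is best-responding to the other.
Player A's best responses — vs C1: R1 (payoff 8); vs C2: R1 (payoff 4); vs C3: R1 (payoff 3); vs C4: R1 (payoff 8).
Player B's best responses — vs R1: C3 (payoff 6); vs R2: C2 (payoff 7); vs R3: C3 (payoff 8).
The only mutual best response is (R1, C3); neither player gains by switching there.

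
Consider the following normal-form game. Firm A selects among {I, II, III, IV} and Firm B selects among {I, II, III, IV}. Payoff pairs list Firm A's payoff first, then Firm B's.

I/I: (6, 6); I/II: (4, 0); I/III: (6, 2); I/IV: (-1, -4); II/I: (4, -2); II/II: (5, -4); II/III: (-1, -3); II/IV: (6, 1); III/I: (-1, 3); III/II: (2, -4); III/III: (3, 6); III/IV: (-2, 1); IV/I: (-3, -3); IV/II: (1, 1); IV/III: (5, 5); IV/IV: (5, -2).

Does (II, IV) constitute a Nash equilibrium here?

Holding Firm B at IV: Firm A gets 6 from II, versus -1 from I, -2 from III, 5 from IV. No profitable deviation for Firm A.
Holding Firm A at II: Firm B gets 1 from IV, versus -2 from I, -4 from II, -3 from III. No profitable deviation for Firm B either.

Yes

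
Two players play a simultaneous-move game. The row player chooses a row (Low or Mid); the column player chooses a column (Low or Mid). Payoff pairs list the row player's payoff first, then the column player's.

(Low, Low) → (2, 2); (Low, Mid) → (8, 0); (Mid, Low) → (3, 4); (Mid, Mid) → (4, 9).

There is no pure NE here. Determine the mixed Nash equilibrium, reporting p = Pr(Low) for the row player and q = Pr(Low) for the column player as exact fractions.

In a mixed NE each player is indifferent between their pure strategies, so the opponent's mix sets the indifference.
The column player indifferent between Low and Mid: p·2 + (1−p)·4 = p·0 + (1−p)·9 ⟹ 4 + (-2)p = 9 + (-9)p ⟹ p = 5/7.
The row player indifferent between Low and Mid: q·2 + (1−q)·8 = q·3 + (1−q)·4 ⟹ 8 + (-6)q = 4 + (-1)q ⟹ q = 4/5.

p = 5/7, q = 4/5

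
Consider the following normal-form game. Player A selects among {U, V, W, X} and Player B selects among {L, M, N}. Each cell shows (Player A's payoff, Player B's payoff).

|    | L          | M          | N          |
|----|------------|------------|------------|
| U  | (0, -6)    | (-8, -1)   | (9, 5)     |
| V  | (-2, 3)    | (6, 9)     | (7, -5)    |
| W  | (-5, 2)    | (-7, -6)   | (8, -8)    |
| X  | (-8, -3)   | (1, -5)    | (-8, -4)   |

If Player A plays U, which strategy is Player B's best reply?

N

With Player A fixed at U, Player B's payoffs are: L → -6, M → -1, N → 5.
The maximum is 5, achieved by N.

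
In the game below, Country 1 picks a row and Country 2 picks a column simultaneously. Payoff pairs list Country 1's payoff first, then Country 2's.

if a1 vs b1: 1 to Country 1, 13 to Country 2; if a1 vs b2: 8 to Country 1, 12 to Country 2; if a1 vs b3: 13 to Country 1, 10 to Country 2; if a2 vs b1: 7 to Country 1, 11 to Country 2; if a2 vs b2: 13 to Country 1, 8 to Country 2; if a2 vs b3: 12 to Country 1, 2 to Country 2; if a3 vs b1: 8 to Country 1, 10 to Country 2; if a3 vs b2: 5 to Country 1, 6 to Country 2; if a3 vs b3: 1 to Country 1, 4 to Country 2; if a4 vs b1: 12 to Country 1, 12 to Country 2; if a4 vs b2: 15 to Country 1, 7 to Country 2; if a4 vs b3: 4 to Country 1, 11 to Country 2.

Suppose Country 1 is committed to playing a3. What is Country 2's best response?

With Country 1 fixed at a3, Country 2's payoffs are: b1 → 10, b2 → 6, b3 → 4.
The maximum is 10, achieved by b1.

b1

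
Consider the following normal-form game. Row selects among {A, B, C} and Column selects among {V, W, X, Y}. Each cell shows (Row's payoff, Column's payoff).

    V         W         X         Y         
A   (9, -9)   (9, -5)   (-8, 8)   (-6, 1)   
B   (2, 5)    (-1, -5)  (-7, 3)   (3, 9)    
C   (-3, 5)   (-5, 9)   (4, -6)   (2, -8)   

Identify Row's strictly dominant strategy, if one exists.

Check whether one of Row's strategies beats all alternatives regardless of what the opponent does.
A is not dominant: against X, B gives -7 > -8.
B is not dominant: against V, A gives 9 > 2.
C is not dominant: against V, A gives 9 > -3.
No single strategy is best against every opponent action.

No strictly dominant strategy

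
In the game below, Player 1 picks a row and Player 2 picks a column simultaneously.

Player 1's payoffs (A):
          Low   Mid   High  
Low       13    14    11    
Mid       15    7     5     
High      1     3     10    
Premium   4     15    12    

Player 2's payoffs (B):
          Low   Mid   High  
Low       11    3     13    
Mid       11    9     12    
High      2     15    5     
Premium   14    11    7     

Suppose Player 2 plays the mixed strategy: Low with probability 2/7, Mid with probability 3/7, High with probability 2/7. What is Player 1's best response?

Low

Player 1's best reply maximizes expected payoff against the mix.
Low: (2/7)·13 + (3/7)·14 + (2/7)·11 = 90/7
Mid: (2/7)·15 + (3/7)·7 + (2/7)·5 = 61/7
High: (2/7)·1 + (3/7)·3 + (2/7)·10 = 31/7
Premium: (2/7)·4 + (3/7)·15 + (2/7)·12 = 11
Highest expected payoff is 90/7, from Low.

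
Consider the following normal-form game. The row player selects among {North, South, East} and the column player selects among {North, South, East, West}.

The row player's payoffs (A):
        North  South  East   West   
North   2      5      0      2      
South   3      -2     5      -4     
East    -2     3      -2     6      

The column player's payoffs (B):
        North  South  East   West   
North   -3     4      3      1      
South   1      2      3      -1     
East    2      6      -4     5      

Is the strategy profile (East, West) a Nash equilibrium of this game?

Holding the column player at West: the row player gets 6 from East, versus 2 from North, -4 from South. No profitable deviation for the row player.
Holding the row player at East: the column player gets 5 from West but could get 6 by switching to South. The column player has a profitable deviation.

No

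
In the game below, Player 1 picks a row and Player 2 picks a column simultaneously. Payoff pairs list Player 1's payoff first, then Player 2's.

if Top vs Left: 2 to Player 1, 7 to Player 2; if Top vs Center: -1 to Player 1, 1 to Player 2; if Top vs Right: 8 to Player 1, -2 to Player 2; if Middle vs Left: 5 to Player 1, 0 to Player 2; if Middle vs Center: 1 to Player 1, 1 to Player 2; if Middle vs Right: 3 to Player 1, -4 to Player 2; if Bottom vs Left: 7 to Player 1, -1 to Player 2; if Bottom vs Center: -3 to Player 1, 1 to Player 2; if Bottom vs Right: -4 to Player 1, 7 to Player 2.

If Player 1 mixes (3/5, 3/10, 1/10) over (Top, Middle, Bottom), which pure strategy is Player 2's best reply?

Left

Player 2's best reply maximizes expected payoff against the mix.
Left: (3/5)·7 + (3/10)·0 + (1/10)·(-1) = 41/10
Center: (3/5)·1 + (3/10)·1 + (1/10)·1 = 1
Right: (3/5)·(-2) + (3/10)·(-4) + (1/10)·7 = -17/10
Highest expected payoff is 41/10, from Left.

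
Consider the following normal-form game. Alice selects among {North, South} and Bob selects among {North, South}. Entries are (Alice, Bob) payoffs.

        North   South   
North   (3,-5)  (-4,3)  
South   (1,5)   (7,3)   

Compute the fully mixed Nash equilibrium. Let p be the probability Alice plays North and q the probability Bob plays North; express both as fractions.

p = 1/5, q = 11/13

Each player's mixing probability is pinned down by making the *other* player indifferent.
Bob indifferent between North and South: p·(-5) + (1−p)·5 = p·3 + (1−p)·3 ⟹ 5 + (-10)p = 3 + 0p ⟹ p = 1/5.
Alice indifferent between North and South: q·3 + (1−q)·(-4) = q·1 + (1−q)·7 ⟹ (-4) + 7q = 7 + (-6)q ⟹ q = 11/13.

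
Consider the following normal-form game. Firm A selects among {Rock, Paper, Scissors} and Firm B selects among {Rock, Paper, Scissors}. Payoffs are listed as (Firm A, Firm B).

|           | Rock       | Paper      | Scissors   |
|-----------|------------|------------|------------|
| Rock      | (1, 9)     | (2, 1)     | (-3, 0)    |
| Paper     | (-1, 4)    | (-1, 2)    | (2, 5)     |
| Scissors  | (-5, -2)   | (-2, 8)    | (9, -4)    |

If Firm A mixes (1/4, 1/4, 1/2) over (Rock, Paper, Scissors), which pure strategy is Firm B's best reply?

Paper

Firm B's best reply maximizes expected payoff against the mix.
Rock: (1/4)·9 + (1/4)·4 + (1/2)·(-2) = 9/4
Paper: (1/4)·1 + (1/4)·2 + (1/2)·8 = 19/4
Scissors: (1/4)·0 + (1/4)·5 + (1/2)·(-4) = -3/4
Highest expected payoff is 19/4, from Paper.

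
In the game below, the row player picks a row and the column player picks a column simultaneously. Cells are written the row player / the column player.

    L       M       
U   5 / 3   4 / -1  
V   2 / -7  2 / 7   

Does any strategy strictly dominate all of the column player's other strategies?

No strictly dominant strategy

A strategy is strictly dominant if it gives the column player a strictly higher payoff than every other strategy, against every choice by the opponent.
L is not dominant: against V, M gives 7 > -7.
M is not dominant: against U, L gives 3 > -1.
No single strategy is best against every opponent action.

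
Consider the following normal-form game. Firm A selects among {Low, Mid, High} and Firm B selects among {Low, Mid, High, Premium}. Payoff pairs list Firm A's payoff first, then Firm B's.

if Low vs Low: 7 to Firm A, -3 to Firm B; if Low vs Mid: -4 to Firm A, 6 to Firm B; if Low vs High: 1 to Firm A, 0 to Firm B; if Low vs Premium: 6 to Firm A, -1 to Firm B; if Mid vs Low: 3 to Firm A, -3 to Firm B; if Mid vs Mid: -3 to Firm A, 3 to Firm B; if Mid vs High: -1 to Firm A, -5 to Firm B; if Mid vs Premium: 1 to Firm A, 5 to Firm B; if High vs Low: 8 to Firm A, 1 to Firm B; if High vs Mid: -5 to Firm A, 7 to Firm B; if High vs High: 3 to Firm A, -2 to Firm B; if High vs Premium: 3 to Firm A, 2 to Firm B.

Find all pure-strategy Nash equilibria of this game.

Check mutual best responses: a cell is a NE iff neither player can gain by unilaterally deviating.
Firm A's best responses — vs Low: High (payoff 8); vs Mid: Mid (payoff -3); vs High: High (payoff 3); vs Premium: Low (payoff 6).
Firm B's best responses — vs Low: Mid (payoff 6); vs Mid: Premium (payoff 5); vs High: Mid (payoff 7).
No cell has both players best-responding. For instance, Firm A's best reply to Low is High, but against High Firm B prefers Mid over Low.

None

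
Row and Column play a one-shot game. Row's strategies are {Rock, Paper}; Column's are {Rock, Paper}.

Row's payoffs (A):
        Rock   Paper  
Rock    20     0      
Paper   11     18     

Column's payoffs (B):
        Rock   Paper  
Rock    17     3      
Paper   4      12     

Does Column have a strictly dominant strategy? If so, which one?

None

A strategy is strictly dominant if it gives Column a strictly higher payoff than every other strategy, against every choice by the opponent.
Rock is not dominant: against Paper, Paper gives 12 > 4.
Paper is not dominant: against Rock, Rock gives 17 > 3.
No single strategy is best against every opponent action.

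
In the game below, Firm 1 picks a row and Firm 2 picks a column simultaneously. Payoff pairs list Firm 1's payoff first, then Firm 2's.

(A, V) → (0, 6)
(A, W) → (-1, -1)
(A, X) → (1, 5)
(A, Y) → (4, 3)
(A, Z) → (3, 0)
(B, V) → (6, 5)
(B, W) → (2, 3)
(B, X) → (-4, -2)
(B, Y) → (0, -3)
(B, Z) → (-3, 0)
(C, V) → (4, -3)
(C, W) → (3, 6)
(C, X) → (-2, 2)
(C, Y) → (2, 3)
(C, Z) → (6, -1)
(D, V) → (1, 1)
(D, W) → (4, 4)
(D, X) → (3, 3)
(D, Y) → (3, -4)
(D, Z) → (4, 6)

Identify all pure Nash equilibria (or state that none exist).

(B, V)

Check mutual best responses: a cell is a NE iff neither player can gain by unilaterally deviating.
Firm 1's best responses — vs V: B (payoff 6); vs W: D (payoff 4); vs X: D (payoff 3); vs Y: A (payoff 4); vs Z: C (payoff 6).
Firm 2's best responses — vs A: V (payoff 6); vs B: V (payoff 5); vs C: W (payoff 6); vs D: Z (payoff 6).
The only mutual best response is (B, V); neither player gains by switching there.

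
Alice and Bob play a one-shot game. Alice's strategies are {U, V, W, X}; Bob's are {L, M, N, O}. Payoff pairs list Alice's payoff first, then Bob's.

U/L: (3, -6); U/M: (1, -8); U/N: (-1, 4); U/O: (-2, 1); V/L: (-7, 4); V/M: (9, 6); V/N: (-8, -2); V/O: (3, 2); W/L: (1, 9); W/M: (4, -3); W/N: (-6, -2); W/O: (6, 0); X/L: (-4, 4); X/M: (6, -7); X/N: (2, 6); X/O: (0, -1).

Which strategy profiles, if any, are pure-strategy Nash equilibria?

(V, M) and (X, N)

Find each player's best response to every opponent strategy; NE are the intersections.
Alice's best responses — vs L: U (payoff 3); vs M: V (payoff 9); vs N: X (payoff 2); vs O: W (payoff 6).
Bob's best responses — vs U: N (payoff 4); vs V: M (payoff 6); vs W: L (payoff 9); vs X: N (payoff 6).
Mutual best responses occur at (V, M) and (X, N); at each, neither player gains by switching.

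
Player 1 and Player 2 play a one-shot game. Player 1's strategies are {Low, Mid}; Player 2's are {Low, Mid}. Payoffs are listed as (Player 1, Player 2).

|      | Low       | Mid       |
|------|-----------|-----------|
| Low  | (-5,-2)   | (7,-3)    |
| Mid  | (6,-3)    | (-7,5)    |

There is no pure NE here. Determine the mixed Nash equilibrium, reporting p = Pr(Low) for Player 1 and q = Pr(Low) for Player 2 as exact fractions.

Each player's mixing probability is pinned down by making the *other* player indifferent.
Player 2 indifferent between Low and Mid: p·(-2) + (1−p)·(-3) = p·(-3) + (1−p)·5 ⟹ (-3) + 1p = 5 + (-8)p ⟹ p = 8/9.
Player 1 indifferent between Low and Mid: q·(-5) + (1−q)·7 = q·6 + (1−q)·(-7) ⟹ 7 + (-12)q = (-7) + 13q ⟹ q = 14/25.

p = 8/9, q = 14/25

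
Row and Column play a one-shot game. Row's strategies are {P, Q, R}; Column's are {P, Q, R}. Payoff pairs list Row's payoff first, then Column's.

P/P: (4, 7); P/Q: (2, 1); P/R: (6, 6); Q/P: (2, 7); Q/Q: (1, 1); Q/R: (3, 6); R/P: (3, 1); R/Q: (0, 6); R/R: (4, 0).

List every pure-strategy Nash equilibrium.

Find each player's best response to every opponent strategy; NE are the intersections.
Row's best responses — vs P: P (payoff 4); vs Q: P (payoff 2); vs R: P (payoff 6).
Column's best responses — vs P: P (payoff 7); vs Q: P (payoff 7); vs R: Q (payoff 6).
The only mutual best response is (P, P); neither player gains by switching there.

(P, P)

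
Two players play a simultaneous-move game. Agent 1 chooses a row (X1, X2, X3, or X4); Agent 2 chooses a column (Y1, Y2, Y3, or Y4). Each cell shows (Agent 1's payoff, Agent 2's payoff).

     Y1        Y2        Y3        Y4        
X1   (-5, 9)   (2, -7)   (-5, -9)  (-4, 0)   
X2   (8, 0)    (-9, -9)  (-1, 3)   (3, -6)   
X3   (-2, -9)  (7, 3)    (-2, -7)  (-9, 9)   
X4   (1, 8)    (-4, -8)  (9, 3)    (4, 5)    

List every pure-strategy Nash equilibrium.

A profile is a Nash equilibrium when each player is best-responding to the other.
Agent 1's best responses — vs Y1: X2 (payoff 8); vs Y2: X3 (payoff 7); vs Y3: X4 (payoff 9); vs Y4: X4 (payoff 4).
Agent 2's best responses — vs X1: Y1 (payoff 9); vs X2: Y3 (payoff 3); vs X3: Y4 (payoff 9); vs X4: Y1 (payoff 8).
No cell has both players best-responding. For instance, Agent 1's best reply to Y3 is X4, but against X4 Agent 2 prefers Y1 over Y3.

No pure-strategy Nash equilibrium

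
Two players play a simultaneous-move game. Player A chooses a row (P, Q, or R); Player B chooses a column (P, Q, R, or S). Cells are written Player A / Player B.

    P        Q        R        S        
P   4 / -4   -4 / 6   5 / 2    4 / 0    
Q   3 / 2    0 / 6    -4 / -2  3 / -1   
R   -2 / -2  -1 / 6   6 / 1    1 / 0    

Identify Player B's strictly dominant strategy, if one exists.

A strategy is strictly dominant if it gives Player B a strictly higher payoff than every other strategy, against every choice by the opponent.
Q strictly dominates: vs P: 6 > each of {-4, 2, 0}; vs Q: 6 > each of {2, -2, -1}; vs R: 6 > each of {-2, 1, 0}.

Q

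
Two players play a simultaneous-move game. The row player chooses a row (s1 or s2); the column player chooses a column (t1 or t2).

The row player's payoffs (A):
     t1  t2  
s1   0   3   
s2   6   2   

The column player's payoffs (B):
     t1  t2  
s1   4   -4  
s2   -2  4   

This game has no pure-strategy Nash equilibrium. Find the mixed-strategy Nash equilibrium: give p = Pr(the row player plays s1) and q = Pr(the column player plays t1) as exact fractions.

p = 3/7, q = 1/7

In a mixed NE each player is indifferent between their pure strategies, so the opponent's mix sets the indifference.
The column player indifferent between t1 and t2: p·4 + (1−p)·(-2) = p·(-4) + (1−p)·4 ⟹ (-2) + 6p = 4 + (-8)p ⟹ p = 3/7.
The row player indifferent between s1 and s2: q·0 + (1−q)·3 = q·6 + (1−q)·2 ⟹ 3 + (-3)q = 2 + 4q ⟹ q = 1/7.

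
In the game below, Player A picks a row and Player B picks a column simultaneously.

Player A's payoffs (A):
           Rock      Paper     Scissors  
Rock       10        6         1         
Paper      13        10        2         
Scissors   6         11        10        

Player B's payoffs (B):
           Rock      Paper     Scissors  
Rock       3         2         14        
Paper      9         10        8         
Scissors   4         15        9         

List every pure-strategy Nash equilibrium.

(Scissors, Paper)

A profile is a Nash equilibrium when each player is best-responding to the other.
Player A's best responses — vs Rock: Paper (payoff 13); vs Paper: Scissors (payoff 11); vs Scissors: Scissors (payoff 10).
Player B's best responses — vs Rock: Scissors (payoff 14); vs Paper: Paper (payoff 10); vs Scissors: Paper (payoff 15).
The only mutual best response is (Scissors, Paper); neither player gains by switching there.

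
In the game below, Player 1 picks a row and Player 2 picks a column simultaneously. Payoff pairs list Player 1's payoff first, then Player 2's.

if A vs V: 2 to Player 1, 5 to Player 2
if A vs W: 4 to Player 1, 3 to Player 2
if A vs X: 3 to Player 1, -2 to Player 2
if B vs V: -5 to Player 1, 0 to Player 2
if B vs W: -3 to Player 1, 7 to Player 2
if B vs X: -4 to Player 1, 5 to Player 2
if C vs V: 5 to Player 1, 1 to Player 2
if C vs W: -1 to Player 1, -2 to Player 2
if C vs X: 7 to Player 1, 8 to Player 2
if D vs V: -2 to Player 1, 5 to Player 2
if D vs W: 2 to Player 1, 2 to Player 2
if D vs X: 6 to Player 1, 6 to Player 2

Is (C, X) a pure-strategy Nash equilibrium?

Holding Player 2 at X: Player 1 gets 7 from C, versus 3 from A, -4 from B, 6 from D. No profitable deviation for Player 1.
Holding Player 1 at C: Player 2 gets 8 from X, versus 1 from V, -2 from W. No profitable deviation for Player 2 either.

Yes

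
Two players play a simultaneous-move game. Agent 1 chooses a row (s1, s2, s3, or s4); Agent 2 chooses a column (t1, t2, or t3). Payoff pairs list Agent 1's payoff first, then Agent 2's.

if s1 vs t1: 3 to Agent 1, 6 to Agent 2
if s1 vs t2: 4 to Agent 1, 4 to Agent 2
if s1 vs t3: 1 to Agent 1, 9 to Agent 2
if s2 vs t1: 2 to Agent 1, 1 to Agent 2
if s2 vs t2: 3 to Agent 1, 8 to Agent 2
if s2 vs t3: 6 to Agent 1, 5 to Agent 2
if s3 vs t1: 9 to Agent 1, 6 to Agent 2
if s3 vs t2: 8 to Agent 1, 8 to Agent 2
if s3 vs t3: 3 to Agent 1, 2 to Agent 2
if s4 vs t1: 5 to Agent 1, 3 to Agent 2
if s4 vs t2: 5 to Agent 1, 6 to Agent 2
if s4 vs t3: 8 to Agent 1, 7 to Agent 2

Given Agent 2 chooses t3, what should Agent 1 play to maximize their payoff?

With Agent 2 fixed at t3, Agent 1's payoffs are: s1 → 1, s2 → 6, s3 → 3, s4 → 8.
The maximum is 8, achieved by s4.

s4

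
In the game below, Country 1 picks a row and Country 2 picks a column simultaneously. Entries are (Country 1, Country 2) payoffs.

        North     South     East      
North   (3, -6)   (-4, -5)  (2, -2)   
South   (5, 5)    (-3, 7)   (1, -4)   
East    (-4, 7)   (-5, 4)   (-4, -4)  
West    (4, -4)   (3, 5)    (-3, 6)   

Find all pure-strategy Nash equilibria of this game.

(North, East)

A profile is a Nash equilibrium when each player is best-responding to the other.
Country 1's best responses — vs North: South (payoff 5); vs South: West (payoff 3); vs East: North (payoff 2).
Country 2's best responses — vs North: East (payoff -2); vs South: South (payoff 7); vs East: North (payoff 7); vs West: East (payoff 6).
The only mutual best response is (North, East); neither player gains by switching there.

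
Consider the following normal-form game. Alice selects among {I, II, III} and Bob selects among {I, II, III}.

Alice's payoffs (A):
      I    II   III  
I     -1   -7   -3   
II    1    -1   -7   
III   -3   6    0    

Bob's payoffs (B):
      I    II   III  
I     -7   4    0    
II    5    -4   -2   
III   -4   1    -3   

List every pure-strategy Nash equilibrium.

A profile is a Nash equilibrium when each player is best-responding to the other.
Alice's best responses — vs I: II (payoff 1); vs II: III (payoff 6); vs III: III (payoff 0).
Bob's best responses — vs I: II (payoff 4); vs II: I (payoff 5); vs III: II (payoff 1).
Mutual best responses occur at (II, I) and (III, II); at each, neither player gains by switching.

(II, I) and (III, II)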